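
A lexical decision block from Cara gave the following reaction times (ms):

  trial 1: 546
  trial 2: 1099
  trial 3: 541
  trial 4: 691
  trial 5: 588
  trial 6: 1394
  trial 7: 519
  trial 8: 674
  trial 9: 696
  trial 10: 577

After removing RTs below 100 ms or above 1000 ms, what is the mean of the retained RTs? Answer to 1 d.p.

604.0 ms

Excluded: 1099, 1394
Retained (n=8): Σ = 4832
Mean = 4832/8 = 604.0000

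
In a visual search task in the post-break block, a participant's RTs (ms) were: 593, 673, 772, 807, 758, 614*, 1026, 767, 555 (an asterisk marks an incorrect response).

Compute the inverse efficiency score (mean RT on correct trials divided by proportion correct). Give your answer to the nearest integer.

Correct trials (n=8): 593, 673, 772, 807, 758, 1026, 767, 555
Mean correct RT = 5951/8 = 743.8750 ms
Proportion correct = 8/9
IES = 743.8750 / (8/9) = 836.859 ms

837 ms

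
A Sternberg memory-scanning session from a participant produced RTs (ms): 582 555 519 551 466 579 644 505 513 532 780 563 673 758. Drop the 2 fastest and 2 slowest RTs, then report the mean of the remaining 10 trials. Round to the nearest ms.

Sorted: 466, 505, 513, 519, 532, 551, 555, 563, 579, 582, 644, 673, 758, 780
Drop lowest 2 (466, 505) and highest 2 (758, 780)
Remaining (n=10): Σ = 5711, mean = 5711/10 = 571.100

571 ms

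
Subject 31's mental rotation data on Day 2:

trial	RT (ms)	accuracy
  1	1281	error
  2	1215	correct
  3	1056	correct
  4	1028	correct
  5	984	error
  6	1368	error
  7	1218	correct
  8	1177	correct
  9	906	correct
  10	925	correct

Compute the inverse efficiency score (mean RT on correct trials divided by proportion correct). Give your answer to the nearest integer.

1536 ms

Correct trials (n=7): 1215, 1056, 1028, 1218, 1177, 906, 925
Mean correct RT = 7525/7 = 1075.0000 ms
Proportion correct = 7/10
IES = 1075.0000 / (7/10) = 1535.714 ms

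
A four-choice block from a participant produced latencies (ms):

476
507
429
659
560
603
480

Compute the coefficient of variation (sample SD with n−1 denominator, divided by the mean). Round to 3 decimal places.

n = 7, Σ = 3714, M = 530.5714
Σ(x−M)² = 39013.714; s = √(39013.714/6) = 80.6368
CV = 80.6368 / 530.5714 = 0.15198

0.152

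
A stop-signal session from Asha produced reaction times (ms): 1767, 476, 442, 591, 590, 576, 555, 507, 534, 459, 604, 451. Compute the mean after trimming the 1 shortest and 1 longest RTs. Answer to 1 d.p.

Sorted: 442, 451, 459, 476, 507, 534, 555, 576, 590, 591, 604, 1767
Drop lowest 1 (442) and highest 1 (1767)
Remaining (n=10): Σ = 5343, mean = 5343/10 = 534.300

534.3 ms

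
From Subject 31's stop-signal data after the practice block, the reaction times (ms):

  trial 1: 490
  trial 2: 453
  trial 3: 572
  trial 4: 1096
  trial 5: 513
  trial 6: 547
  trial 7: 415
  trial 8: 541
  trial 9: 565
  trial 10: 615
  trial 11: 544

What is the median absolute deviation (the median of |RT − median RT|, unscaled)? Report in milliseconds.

Sorted: 415, 453, 490, 513, 541, 544, 547, 565, 572, 615, 1096 → median = 544
|x − 544|: 54, 91, 28, 552, 31, 3, 129, 3, 21, 71, 0
Sorted deviations: 0, 3, 3, 21, 28, 31, 54, 71, 91, 129, 552 → MAD = 31

31 ms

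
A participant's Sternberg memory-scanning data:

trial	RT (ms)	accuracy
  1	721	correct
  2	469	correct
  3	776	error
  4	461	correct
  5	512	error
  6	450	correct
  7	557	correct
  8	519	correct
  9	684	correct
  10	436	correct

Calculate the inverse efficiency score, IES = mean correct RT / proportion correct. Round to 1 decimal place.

671.4 ms

Correct trials (n=8): 721, 469, 461, 450, 557, 519, 684, 436
Mean correct RT = 4297/8 = 537.1250 ms
Proportion correct = 8/10
IES = 537.1250 / (8/10) = 671.406 ms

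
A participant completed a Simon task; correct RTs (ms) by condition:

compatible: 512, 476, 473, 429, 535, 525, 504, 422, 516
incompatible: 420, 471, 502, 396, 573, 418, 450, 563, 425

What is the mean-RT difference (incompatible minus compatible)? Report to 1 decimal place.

M(compatible) = 4392/9 = 488.000
M(incompatible) = 4218/9 = 468.667
Difference = 468.667 − 488.000 = -19.333 ms

-19.3 ms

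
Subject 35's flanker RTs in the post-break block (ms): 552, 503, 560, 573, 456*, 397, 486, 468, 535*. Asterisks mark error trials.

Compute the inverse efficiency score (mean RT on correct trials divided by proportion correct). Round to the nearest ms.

Correct trials (n=7): 552, 503, 560, 573, 397, 486, 468
Mean correct RT = 3539/7 = 505.5714 ms
Proportion correct = 7/9
IES = 505.5714 / (7/9) = 650.020 ms

650 ms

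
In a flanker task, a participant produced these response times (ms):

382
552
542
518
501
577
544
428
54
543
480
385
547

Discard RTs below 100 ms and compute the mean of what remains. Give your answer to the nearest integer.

Excluded: 54
Retained (n=12): Σ = 5999
Mean = 5999/12 = 499.9167

500 ms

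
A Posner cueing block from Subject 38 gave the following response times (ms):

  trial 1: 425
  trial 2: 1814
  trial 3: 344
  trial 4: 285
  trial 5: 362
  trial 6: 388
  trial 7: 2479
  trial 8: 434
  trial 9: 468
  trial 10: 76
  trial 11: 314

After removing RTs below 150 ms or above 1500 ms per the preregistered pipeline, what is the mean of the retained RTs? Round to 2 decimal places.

377.50 ms

Excluded: 76, 1814, 2479
Retained (n=8): Σ = 3020
Mean = 3020/8 = 377.5000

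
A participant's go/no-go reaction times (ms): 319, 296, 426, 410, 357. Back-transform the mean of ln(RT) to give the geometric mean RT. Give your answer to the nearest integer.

ln(RT): 5.7652, 5.6904, 6.0544, 6.0162, 5.8777
Mean ln(RT) = 29.4039/5 = 5.88078
Geometric mean = exp(5.88078) = 358.09 ms

358 ms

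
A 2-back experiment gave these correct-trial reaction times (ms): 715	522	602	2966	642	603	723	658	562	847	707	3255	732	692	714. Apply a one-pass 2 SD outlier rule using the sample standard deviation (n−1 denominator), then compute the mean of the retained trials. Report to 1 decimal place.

n = 15, ΣRT = 14940, M = 996.000
Σ(x−M)² = 10447106.00; s = √(10447106.00/14) = 863.841
Cutoffs: 996.000 ± 2·863.841 → [-731.7, 2723.7]
Outside: 2966, 3255 → excluded.
Retained (n=13): Σ = 8719, mean = 8719/13 = 670.692

670.7 ms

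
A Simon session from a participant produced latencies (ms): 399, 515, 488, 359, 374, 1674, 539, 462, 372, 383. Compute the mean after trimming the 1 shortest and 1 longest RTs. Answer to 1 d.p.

441.5 ms

Sorted: 359, 372, 374, 383, 399, 462, 488, 515, 539, 1674
Drop lowest 1 (359) and highest 1 (1674)
Remaining (n=8): Σ = 3532, mean = 3532/8 = 441.500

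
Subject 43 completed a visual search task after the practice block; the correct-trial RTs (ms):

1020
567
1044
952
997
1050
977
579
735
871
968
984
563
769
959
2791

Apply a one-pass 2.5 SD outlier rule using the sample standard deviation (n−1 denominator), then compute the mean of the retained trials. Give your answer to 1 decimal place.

869.0 ms

n = 16, ΣRT = 15826, M = 989.125
Σ(x−M)² = 3912353.75; s = √(3912353.75/15) = 510.709
Cutoffs: 989.125 ± 2.5·510.709 → [-287.6, 2265.9]
Outside: 2791 → excluded.
Retained (n=15): Σ = 13035, mean = 13035/15 = 869.000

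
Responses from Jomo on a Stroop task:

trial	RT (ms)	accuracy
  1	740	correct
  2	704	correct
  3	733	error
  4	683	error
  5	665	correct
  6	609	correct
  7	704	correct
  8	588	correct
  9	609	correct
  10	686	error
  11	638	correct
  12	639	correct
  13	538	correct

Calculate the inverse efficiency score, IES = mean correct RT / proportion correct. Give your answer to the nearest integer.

836 ms

Correct trials (n=10): 740, 704, 665, 609, 704, 588, 609, 638, 639, 538
Mean correct RT = 6434/10 = 643.4000 ms
Proportion correct = 10/13
IES = 643.4000 / (10/13) = 836.420 ms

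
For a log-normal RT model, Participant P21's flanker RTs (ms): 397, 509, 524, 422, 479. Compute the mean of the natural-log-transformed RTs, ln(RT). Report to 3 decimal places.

ln(RT): 5.9839, 6.2324, 6.2615, 6.0450, 6.1717
Σ ln(RT) = 30.6946
Mean = 30.6946/5 = 6.13892

6.139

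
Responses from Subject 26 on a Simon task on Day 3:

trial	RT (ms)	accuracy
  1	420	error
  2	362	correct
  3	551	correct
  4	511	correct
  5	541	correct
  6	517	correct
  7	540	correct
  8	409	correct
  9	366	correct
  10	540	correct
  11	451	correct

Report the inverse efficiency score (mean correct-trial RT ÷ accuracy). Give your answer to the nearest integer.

527 ms

Correct trials (n=10): 362, 551, 511, 541, 517, 540, 409, 366, 540, 451
Mean correct RT = 4788/10 = 478.8000 ms
Proportion correct = 10/11
IES = 478.8000 / (10/11) = 526.680 ms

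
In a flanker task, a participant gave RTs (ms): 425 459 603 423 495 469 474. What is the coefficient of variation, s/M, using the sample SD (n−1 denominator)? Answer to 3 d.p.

0.127

n = 7, Σ = 3348, M = 478.2857
Σ(x−M)² = 22205.429; s = √(22205.429/6) = 60.8351
CV = 60.8351 / 478.2857 = 0.12719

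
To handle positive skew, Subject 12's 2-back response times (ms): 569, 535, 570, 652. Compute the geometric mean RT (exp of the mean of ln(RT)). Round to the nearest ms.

ln(RT): 6.3439, 6.2823, 6.3456, 6.4800
Mean ln(RT) = 25.4518/4 = 6.36296
Geometric mean = exp(6.36296) = 579.96 ms

580 ms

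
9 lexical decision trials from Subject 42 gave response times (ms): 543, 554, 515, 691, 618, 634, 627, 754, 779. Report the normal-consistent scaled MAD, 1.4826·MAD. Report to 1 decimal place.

Sorted: 515, 543, 554, 618, 627, 634, 691, 754, 779 → median = 627
|x − 627| sorted: 0, 7, 9, 64, 73, 84, 112, 127, 152 → MAD = 73
Robust SD ≈ 1.4826 × 73 = 108.230

108.2 ms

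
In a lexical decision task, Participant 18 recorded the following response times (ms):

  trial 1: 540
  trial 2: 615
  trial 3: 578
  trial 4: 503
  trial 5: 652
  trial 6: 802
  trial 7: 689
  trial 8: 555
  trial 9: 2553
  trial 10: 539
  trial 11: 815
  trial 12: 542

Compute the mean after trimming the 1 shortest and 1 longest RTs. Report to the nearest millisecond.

633 ms

Sorted: 503, 539, 540, 542, 555, 578, 615, 652, 689, 802, 815, 2553
Drop lowest 1 (503) and highest 1 (2553)
Remaining (n=10): Σ = 6327, mean = 6327/10 = 632.700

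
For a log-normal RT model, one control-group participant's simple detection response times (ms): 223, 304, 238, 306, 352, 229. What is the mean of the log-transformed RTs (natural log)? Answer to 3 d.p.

ln(RT): 5.4072, 5.7170, 5.4723, 5.7236, 5.8636, 5.4337
Σ ln(RT) = 33.6174
Mean = 33.6174/6 = 5.60290

5.603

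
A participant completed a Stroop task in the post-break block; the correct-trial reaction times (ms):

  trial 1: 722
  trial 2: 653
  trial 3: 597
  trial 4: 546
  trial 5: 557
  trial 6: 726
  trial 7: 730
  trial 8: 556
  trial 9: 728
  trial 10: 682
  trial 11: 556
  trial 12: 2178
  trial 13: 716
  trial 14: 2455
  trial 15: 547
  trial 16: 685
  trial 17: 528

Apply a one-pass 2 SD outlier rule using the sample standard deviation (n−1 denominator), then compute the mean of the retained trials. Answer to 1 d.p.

n = 17, ΣRT = 14162, M = 833.059
Σ(x−M)² = 5118626.94; s = √(5118626.94/16) = 565.610
Cutoffs: 833.059 ± 2·565.610 → [-298.2, 1964.3]
Outside: 2178, 2455 → excluded.
Retained (n=15): Σ = 9529, mean = 9529/15 = 635.267

635.3 ms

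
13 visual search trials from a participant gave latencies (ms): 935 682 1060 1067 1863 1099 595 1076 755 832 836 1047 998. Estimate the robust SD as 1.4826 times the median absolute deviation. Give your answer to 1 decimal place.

Sorted: 595, 682, 755, 832, 836, 935, 998, 1047, 1060, 1067, 1076, 1099, 1863 → median = 998
|x − 998| sorted: 0, 49, 62, 63, 69, 78, 101, 162, 166, 243, 316, 403, 865 → MAD = 101
Robust SD ≈ 1.4826 × 101 = 149.743

149.7 ms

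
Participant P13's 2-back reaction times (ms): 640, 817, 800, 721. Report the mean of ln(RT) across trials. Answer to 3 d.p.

6.608

ln(RT): 6.4615, 6.7056, 6.6846, 6.5806
Σ ln(RT) = 26.4324
Mean = 26.4324/4 = 6.60809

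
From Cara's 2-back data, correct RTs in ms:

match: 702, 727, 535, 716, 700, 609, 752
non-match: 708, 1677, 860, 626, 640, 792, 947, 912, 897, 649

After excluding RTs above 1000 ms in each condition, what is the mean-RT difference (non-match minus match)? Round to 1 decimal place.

non-match: exclude 1677
M(match) = 4741/7 = 677.286
M(non-match) = 7031/9 = 781.222
Difference = 781.222 − 677.286 = 103.937 ms

103.9 ms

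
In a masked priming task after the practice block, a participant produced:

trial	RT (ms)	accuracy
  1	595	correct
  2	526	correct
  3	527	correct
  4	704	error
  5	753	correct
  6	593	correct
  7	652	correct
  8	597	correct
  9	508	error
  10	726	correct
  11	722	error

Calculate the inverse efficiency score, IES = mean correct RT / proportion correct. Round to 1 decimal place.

854.0 ms

Correct trials (n=8): 595, 526, 527, 753, 593, 652, 597, 726
Mean correct RT = 4969/8 = 621.1250 ms
Proportion correct = 8/11
IES = 621.1250 / (8/11) = 854.047 ms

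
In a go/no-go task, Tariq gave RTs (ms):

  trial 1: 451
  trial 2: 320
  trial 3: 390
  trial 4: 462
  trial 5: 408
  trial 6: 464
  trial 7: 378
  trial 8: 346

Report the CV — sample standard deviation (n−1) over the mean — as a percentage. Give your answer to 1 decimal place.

13.4%

n = 8, Σ = 3219, M = 402.3750
Σ(x−M)² = 20459.875; s = √(20459.875/7) = 54.0633
CV = 54.0633 / 402.3750 = 0.13436 = 13.436%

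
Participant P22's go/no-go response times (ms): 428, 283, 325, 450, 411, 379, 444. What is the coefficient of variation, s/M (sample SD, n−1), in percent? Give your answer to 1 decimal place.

16.3%

n = 7, Σ = 2720, M = 388.5714
Σ(x−M)² = 24181.714; s = √(24181.714/6) = 63.4845
CV = 63.4845 / 388.5714 = 0.16338 = 16.338%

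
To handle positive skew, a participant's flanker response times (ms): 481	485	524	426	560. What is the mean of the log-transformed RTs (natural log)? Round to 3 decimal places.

ln(RT): 6.1759, 6.1841, 6.2615, 6.0544, 6.3279
Σ ln(RT) = 31.0039
Mean = 31.0039/5 = 6.20078

6.201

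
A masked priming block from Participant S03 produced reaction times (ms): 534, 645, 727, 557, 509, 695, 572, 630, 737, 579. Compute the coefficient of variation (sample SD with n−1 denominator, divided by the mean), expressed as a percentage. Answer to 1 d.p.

n = 10, Σ = 6185, M = 618.5000
Σ(x−M)² = 59136.500; s = √(59136.500/9) = 81.0600
CV = 81.0600 / 618.5000 = 0.13106 = 13.106%

13.1%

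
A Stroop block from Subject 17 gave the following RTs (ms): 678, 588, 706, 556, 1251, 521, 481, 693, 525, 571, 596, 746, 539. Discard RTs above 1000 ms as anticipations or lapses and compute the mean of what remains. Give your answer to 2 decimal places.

600.00 ms

Excluded: 1251
Retained (n=12): Σ = 7200
Mean = 7200/12 = 600.0000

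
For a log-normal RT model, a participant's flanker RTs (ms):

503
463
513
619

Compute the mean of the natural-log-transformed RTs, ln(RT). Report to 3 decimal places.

6.257

ln(RT): 6.2206, 6.1377, 6.2403, 6.4281
Σ ln(RT) = 25.0267
Mean = 25.0267/4 = 6.25667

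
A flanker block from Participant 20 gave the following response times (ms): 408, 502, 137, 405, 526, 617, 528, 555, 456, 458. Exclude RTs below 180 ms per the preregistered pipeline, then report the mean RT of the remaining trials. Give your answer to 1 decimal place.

Excluded: 137
Retained (n=9): Σ = 4455
Mean = 4455/9 = 495.0000

495.0 ms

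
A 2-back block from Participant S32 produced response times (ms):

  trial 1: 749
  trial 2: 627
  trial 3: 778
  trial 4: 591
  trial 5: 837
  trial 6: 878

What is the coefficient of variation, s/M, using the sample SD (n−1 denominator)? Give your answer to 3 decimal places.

0.153

n = 6, Σ = 4460, M = 743.3333
Σ(x−M)² = 64881.333; s = √(64881.333/5) = 113.9134
CV = 113.9134 / 743.3333 = 0.15325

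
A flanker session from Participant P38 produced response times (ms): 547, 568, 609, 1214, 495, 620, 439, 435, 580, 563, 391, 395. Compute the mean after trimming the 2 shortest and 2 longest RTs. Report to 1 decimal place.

529.5 ms

Sorted: 391, 395, 435, 439, 495, 547, 563, 568, 580, 609, 620, 1214
Drop lowest 2 (391, 395) and highest 2 (620, 1214)
Remaining (n=8): Σ = 4236, mean = 4236/8 = 529.500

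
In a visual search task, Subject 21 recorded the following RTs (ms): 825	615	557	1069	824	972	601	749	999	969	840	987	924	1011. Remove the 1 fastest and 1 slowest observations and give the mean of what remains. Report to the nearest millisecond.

Sorted: 557, 601, 615, 749, 824, 825, 840, 924, 969, 972, 987, 999, 1011, 1069
Drop lowest 1 (557) and highest 1 (1069)
Remaining (n=12): Σ = 10316, mean = 10316/12 = 859.667

860 ms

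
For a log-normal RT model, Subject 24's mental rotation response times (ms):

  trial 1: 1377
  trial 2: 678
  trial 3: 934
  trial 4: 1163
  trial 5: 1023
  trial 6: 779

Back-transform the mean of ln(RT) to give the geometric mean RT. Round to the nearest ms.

ln(RT): 7.2277, 6.5191, 6.8395, 7.0588, 6.9305, 6.6580
Mean ln(RT) = 41.2336/6 = 6.87226
Geometric mean = exp(6.87226) = 965.13 ms

965 ms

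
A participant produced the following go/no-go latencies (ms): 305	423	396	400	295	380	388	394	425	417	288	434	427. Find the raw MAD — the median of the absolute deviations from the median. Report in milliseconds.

27 ms

Sorted: 288, 295, 305, 380, 388, 394, 396, 400, 417, 423, 425, 427, 434 → median = 396
|x − 396|: 91, 27, 0, 4, 101, 16, 8, 2, 29, 21, 108, 38, 31
Sorted deviations: 0, 2, 4, 8, 16, 21, 27, 29, 31, 38, 91, 101, 108 → MAD = 27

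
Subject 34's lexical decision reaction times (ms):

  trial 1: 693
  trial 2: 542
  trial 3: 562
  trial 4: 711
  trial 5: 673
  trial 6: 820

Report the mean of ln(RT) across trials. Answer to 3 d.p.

ln(RT): 6.5410, 6.2953, 6.3315, 6.5667, 6.5117, 6.7093
Σ ln(RT) = 38.9555
Mean = 38.9555/6 = 6.49259

6.493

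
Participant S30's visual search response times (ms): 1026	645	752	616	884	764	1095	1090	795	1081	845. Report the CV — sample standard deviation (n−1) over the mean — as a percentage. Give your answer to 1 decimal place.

n = 11, Σ = 9593, M = 872.0909
Σ(x−M)² = 314580.909; s = √(314580.909/10) = 177.3643
CV = 177.3643 / 872.0909 = 0.20338 = 20.338%

20.3%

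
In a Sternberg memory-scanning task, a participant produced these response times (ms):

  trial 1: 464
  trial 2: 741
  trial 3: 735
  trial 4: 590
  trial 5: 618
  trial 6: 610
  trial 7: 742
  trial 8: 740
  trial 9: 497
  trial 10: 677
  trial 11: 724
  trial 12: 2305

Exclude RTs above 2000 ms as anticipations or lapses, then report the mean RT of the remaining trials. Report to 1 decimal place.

Excluded: 2305
Retained (n=11): Σ = 7138
Mean = 7138/11 = 648.9091

648.9 ms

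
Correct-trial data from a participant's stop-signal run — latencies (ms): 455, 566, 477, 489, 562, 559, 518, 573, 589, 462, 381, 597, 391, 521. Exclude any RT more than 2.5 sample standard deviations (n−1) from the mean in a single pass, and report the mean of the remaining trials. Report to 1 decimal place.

n = 14, ΣRT = 7140, M = 510.000
Σ(x−M)² = 63866.00; s = √(63866.00/13) = 70.091
Cutoffs: 510.000 ± 2.5·70.091 → [334.8, 685.2]
No RTs fall outside the cutoffs; all 14 retained. Mean = 7140/14 = 510.000

510.0 ms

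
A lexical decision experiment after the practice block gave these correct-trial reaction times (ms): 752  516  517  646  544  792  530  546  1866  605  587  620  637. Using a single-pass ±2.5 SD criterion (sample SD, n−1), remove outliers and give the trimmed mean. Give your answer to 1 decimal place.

607.7 ms

n = 13, ΣRT = 9158, M = 704.462
Σ(x−M)² = 1549841.23; s = √(1549841.23/12) = 359.379
Cutoffs: 704.462 ± 2.5·359.379 → [-194.0, 1602.9]
Outside: 1866 → excluded.
Retained (n=12): Σ = 7292, mean = 7292/12 = 607.667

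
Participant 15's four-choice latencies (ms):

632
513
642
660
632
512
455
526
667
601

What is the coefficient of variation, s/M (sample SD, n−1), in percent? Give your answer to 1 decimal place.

n = 10, Σ = 5840, M = 584.0000
Σ(x−M)² = 51156.000; s = √(51156.000/9) = 75.3923
CV = 75.3923 / 584.0000 = 0.12910 = 12.910%

12.9%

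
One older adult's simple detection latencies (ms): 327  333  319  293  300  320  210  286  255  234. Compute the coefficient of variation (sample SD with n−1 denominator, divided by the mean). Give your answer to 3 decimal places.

n = 10, Σ = 2877, M = 287.7000
Σ(x−M)² = 15792.100; s = √(15792.100/9) = 41.8889
CV = 41.8889 / 287.7000 = 0.14560

0.146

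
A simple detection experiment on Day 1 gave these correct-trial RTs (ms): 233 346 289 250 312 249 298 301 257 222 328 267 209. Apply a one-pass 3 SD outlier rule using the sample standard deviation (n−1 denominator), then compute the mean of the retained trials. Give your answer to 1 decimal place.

n = 13, ΣRT = 3561, M = 273.923
Σ(x−M)² = 21222.92; s = √(21222.92/12) = 42.054
Cutoffs: 273.923 ± 3·42.054 → [147.8, 400.1]
No RTs fall outside the cutoffs; all 13 retained. Mean = 3561/13 = 273.923

273.9 ms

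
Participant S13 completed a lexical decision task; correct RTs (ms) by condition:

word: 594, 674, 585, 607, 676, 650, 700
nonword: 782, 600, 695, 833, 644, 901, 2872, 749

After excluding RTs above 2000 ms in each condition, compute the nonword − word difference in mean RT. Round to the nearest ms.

nonword: exclude 2872
M(word) = 4486/7 = 640.857
M(nonword) = 5204/7 = 743.429
Difference = 743.429 − 640.857 = 102.571 ms

103 ms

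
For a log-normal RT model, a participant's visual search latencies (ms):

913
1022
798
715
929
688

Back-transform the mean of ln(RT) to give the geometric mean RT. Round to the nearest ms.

ln(RT): 6.8167, 6.9295, 6.6821, 6.5723, 6.8341, 6.5338
Mean ln(RT) = 40.3685/6 = 6.72809
Geometric mean = exp(6.72809) = 835.55 ms

836 ms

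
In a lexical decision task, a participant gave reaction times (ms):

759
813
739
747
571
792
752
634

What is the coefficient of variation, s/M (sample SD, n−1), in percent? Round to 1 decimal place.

11.3%

n = 8, Σ = 5807, M = 725.8750
Σ(x−M)² = 46788.875; s = √(46788.875/7) = 81.7565
CV = 81.7565 / 725.8750 = 0.11263 = 11.263%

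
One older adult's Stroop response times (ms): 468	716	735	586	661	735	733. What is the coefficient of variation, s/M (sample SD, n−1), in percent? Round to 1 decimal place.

n = 7, Σ = 4634, M = 662.0000
Σ(x−M)² = 62028.000; s = √(62028.000/6) = 101.6760
CV = 101.6760 / 662.0000 = 0.15359 = 15.359%

15.4%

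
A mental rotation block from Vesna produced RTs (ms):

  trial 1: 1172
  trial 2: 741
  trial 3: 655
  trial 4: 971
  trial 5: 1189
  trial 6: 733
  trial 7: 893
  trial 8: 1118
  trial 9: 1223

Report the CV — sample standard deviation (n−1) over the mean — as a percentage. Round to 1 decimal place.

n = 9, Σ = 8695, M = 966.1111
Σ(x−M)² = 388306.889; s = √(388306.889/8) = 220.3142
CV = 220.3142 / 966.1111 = 0.22804 = 22.804%

22.8%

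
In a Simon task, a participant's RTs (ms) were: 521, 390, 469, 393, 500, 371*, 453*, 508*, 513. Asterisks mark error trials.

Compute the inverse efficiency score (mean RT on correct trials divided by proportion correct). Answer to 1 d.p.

696.5 ms

Correct trials (n=6): 521, 390, 469, 393, 500, 513
Mean correct RT = 2786/6 = 464.3333 ms
Proportion correct = 6/9
IES = 464.3333 / (6/9) = 696.500 ms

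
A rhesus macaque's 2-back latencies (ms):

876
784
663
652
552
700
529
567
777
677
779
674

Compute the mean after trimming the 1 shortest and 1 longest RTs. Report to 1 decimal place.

682.5 ms

Sorted: 529, 552, 567, 652, 663, 674, 677, 700, 777, 779, 784, 876
Drop lowest 1 (529) and highest 1 (876)
Remaining (n=10): Σ = 6825, mean = 6825/10 = 682.500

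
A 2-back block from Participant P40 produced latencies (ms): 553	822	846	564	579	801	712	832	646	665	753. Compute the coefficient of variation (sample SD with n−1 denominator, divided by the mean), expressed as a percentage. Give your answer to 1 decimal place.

15.8%

n = 11, Σ = 7773, M = 706.6364
Σ(x−M)² = 125180.545; s = √(125180.545/10) = 111.8841
CV = 111.8841 / 706.6364 = 0.15833 = 15.833%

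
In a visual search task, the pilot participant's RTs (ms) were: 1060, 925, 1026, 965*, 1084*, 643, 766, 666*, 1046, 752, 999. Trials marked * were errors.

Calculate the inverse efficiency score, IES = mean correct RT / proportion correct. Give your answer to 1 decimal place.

1240.4 ms

Correct trials (n=8): 1060, 925, 1026, 643, 766, 1046, 752, 999
Mean correct RT = 7217/8 = 902.1250 ms
Proportion correct = 8/11
IES = 902.1250 / (8/11) = 1240.422 ms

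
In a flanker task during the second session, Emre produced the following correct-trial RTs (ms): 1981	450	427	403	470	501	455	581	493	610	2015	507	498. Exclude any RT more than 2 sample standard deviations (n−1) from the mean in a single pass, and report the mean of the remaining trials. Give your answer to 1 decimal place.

490.5 ms

n = 13, ΣRT = 9391, M = 722.385
Σ(x−M)² = 3884599.08; s = √(3884599.08/12) = 568.961
Cutoffs: 722.385 ± 2·568.961 → [-415.5, 1860.3]
Outside: 1981, 2015 → excluded.
Retained (n=11): Σ = 5395, mean = 5395/11 = 490.455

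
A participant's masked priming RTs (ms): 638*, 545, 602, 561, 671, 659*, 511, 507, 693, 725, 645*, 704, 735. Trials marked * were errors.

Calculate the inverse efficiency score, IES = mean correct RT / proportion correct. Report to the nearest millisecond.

Correct trials (n=10): 545, 602, 561, 671, 511, 507, 693, 725, 704, 735
Mean correct RT = 6254/10 = 625.4000 ms
Proportion correct = 10/13
IES = 625.4000 / (10/13) = 813.020 ms

813 ms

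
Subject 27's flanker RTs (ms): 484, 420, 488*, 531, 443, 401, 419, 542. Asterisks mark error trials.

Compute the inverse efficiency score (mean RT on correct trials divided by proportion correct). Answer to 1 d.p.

Correct trials (n=7): 484, 420, 531, 443, 401, 419, 542
Mean correct RT = 3240/7 = 462.8571 ms
Proportion correct = 7/8
IES = 462.8571 / (7/8) = 528.980 ms

529.0 ms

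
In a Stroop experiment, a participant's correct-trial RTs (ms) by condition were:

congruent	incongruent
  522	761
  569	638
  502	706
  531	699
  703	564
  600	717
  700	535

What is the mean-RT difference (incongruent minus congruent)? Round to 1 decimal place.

M(congruent) = 4127/7 = 589.571
M(incongruent) = 4620/7 = 660.000
Difference = 660.000 − 589.571 = 70.429 ms

70.4 ms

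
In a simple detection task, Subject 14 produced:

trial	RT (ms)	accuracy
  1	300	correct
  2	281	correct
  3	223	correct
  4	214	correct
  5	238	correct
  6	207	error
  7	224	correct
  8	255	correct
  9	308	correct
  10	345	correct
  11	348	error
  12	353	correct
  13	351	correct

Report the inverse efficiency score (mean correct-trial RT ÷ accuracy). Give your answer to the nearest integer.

332 ms

Correct trials (n=11): 300, 281, 223, 214, 238, 224, 255, 308, 345, 353, 351
Mean correct RT = 3092/11 = 281.0909 ms
Proportion correct = 11/13
IES = 281.0909 / (11/13) = 332.198 ms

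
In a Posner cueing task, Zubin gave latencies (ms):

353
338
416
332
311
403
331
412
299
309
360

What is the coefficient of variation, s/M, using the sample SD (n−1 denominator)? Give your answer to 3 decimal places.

n = 11, Σ = 3864, M = 351.2727
Σ(x−M)² = 17732.182; s = √(17732.182/10) = 42.1096
CV = 42.1096 / 351.2727 = 0.11988

0.120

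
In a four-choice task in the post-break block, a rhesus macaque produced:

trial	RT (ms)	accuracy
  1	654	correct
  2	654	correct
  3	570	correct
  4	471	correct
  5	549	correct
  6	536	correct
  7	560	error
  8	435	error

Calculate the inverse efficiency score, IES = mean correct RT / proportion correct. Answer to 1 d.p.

Correct trials (n=6): 654, 654, 570, 471, 549, 536
Mean correct RT = 3434/6 = 572.3333 ms
Proportion correct = 6/8
IES = 572.3333 / (6/8) = 763.111 ms

763.1 ms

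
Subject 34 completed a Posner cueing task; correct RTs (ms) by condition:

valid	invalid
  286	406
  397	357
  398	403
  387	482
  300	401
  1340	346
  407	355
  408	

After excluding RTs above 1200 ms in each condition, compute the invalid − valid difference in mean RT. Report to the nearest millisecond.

24 ms

valid: exclude 1340
M(valid) = 2583/7 = 369.000
M(invalid) = 2750/7 = 392.857
Difference = 392.857 − 369.000 = 23.857 ms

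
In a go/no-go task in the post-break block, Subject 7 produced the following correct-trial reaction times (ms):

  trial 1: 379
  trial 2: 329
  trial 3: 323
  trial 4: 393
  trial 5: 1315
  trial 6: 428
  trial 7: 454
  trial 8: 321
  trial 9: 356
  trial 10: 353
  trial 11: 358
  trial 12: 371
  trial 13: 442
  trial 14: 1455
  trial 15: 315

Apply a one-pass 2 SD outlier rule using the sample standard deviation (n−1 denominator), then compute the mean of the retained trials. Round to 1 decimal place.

n = 15, ΣRT = 7592, M = 506.133
Σ(x−M)² = 1818425.73; s = √(1818425.73/14) = 360.399
Cutoffs: 506.133 ± 2·360.399 → [-214.7, 1226.9]
Outside: 1315, 1455 → excluded.
Retained (n=13): Σ = 4822, mean = 4822/13 = 370.923

370.9 ms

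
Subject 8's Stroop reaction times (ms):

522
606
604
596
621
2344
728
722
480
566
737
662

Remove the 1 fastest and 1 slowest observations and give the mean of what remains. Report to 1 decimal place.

Sorted: 480, 522, 566, 596, 604, 606, 621, 662, 722, 728, 737, 2344
Drop lowest 1 (480) and highest 1 (2344)
Remaining (n=10): Σ = 6364, mean = 6364/10 = 636.400

636.4 ms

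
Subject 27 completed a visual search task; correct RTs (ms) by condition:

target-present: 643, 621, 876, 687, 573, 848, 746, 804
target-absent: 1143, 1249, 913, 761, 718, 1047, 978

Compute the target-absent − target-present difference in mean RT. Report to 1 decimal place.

248.0 ms

M(target-present) = 5798/8 = 724.750
M(target-absent) = 6809/7 = 972.714
Difference = 972.714 − 724.750 = 247.964 ms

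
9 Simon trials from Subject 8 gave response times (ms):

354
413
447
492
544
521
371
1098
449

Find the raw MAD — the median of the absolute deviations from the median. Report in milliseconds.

Sorted: 354, 371, 413, 447, 449, 492, 521, 544, 1098 → median = 449
|x − 449|: 95, 36, 2, 43, 95, 72, 78, 649, 0
Sorted deviations: 0, 2, 36, 43, 72, 78, 95, 95, 649 → MAD = 72

72 ms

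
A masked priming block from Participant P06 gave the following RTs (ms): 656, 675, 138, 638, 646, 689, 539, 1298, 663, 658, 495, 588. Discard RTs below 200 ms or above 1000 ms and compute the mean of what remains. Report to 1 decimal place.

Excluded: 138, 1298
Retained (n=10): Σ = 6247
Mean = 6247/10 = 624.7000

624.7 ms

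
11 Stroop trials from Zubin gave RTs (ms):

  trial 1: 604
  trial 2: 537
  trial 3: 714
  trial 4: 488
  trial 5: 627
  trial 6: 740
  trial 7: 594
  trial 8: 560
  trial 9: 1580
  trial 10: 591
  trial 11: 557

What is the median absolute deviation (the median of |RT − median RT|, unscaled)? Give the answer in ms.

37 ms

Sorted: 488, 537, 557, 560, 591, 594, 604, 627, 714, 740, 1580 → median = 594
|x − 594|: 10, 57, 120, 106, 33, 146, 0, 34, 986, 3, 37
Sorted deviations: 0, 3, 10, 33, 34, 37, 57, 106, 120, 146, 986 → MAD = 37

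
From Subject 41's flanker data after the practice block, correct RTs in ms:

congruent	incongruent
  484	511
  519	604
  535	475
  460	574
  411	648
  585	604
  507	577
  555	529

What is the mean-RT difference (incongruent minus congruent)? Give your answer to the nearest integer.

58 ms

M(congruent) = 4056/8 = 507.000
M(incongruent) = 4522/8 = 565.250
Difference = 565.250 − 507.000 = 58.250 ms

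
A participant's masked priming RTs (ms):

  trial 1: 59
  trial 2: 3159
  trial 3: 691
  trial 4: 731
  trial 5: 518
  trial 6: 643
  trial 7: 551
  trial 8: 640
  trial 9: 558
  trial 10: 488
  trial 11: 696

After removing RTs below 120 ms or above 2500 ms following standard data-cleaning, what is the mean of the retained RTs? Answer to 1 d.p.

Excluded: 59, 3159
Retained (n=9): Σ = 5516
Mean = 5516/9 = 612.8889

612.9 ms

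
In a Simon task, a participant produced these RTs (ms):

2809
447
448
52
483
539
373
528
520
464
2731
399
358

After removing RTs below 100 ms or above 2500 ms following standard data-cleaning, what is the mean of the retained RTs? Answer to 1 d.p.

455.9 ms

Excluded: 52, 2731, 2809
Retained (n=10): Σ = 4559
Mean = 4559/10 = 455.9000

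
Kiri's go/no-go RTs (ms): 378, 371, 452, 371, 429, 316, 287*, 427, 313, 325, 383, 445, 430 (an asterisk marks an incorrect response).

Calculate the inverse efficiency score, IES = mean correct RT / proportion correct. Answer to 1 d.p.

Correct trials (n=12): 378, 371, 452, 371, 429, 316, 427, 313, 325, 383, 445, 430
Mean correct RT = 4640/12 = 386.6667 ms
Proportion correct = 12/13
IES = 386.6667 / (12/13) = 418.889 ms

418.9 ms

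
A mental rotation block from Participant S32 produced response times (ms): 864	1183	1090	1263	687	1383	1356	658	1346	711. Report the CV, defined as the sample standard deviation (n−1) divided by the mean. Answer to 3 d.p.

0.281

n = 10, Σ = 10541, M = 1054.1000
Σ(x−M)² = 791580.900; s = √(791580.900/9) = 296.5694
CV = 296.5694 / 1054.1000 = 0.28135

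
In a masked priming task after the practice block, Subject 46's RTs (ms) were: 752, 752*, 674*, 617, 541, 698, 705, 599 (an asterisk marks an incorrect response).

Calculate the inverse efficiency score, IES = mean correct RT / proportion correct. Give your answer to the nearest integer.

869 ms

Correct trials (n=6): 752, 617, 541, 698, 705, 599
Mean correct RT = 3912/6 = 652.0000 ms
Proportion correct = 6/8
IES = 652.0000 / (6/8) = 869.333 ms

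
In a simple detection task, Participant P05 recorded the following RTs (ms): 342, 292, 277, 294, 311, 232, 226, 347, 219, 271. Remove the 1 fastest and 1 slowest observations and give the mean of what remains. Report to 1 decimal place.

Sorted: 219, 226, 232, 271, 277, 292, 294, 311, 342, 347
Drop lowest 1 (219) and highest 1 (347)
Remaining (n=8): Σ = 2245, mean = 2245/8 = 280.625

280.6 ms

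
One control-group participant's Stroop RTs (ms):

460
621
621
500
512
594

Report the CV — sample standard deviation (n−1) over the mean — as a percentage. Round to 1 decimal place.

n = 6, Σ = 3308, M = 551.3333
Σ(x−M)² = 24051.333; s = √(24051.333/5) = 69.3561
CV = 69.3561 / 551.3333 = 0.12580 = 12.580%

12.6%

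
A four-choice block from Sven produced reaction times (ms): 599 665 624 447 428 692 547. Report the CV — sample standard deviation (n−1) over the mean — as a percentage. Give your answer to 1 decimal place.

n = 7, Σ = 4002, M = 571.7143
Σ(x−M)² = 63467.429; s = √(63467.429/6) = 102.8489
CV = 102.8489 / 571.7143 = 0.17990 = 17.990%

18.0%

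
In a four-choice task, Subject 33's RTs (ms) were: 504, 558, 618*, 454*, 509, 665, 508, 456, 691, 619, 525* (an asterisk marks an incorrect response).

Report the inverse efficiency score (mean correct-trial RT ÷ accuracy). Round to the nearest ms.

775 ms

Correct trials (n=8): 504, 558, 509, 665, 508, 456, 691, 619
Mean correct RT = 4510/8 = 563.7500 ms
Proportion correct = 8/11
IES = 563.7500 / (8/11) = 775.156 ms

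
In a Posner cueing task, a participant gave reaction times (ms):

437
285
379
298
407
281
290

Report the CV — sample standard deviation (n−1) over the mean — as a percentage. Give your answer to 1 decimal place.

n = 7, Σ = 2377, M = 339.5714
Σ(x−M)² = 26187.714; s = √(26187.714/6) = 66.0653
CV = 66.0653 / 339.5714 = 0.19455 = 19.455%

19.5%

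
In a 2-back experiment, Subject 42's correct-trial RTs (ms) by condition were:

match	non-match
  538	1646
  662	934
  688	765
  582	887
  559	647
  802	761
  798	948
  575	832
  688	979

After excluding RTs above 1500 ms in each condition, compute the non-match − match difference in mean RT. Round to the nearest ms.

non-match: exclude 1646
M(match) = 5892/9 = 654.667
M(non-match) = 6753/8 = 844.125
Difference = 844.125 − 654.667 = 189.458 ms

189 ms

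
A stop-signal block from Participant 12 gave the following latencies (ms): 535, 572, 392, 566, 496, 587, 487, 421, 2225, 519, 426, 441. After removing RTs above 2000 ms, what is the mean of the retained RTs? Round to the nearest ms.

Excluded: 2225
Retained (n=11): Σ = 5442
Mean = 5442/11 = 494.7273

495 ms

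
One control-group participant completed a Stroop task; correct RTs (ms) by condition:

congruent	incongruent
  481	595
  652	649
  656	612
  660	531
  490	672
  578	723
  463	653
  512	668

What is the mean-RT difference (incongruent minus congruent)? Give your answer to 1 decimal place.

76.4 ms

M(congruent) = 4492/8 = 561.500
M(incongruent) = 5103/8 = 637.875
Difference = 637.875 − 561.500 = 76.375 ms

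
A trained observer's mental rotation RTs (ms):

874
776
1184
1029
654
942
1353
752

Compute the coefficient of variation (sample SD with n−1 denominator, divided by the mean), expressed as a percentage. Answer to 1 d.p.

24.8%

n = 8, Σ = 7564, M = 945.5000
Σ(x−M)² = 386180.000; s = √(386180.000/7) = 234.8799
CV = 234.8799 / 945.5000 = 0.24842 = 24.842%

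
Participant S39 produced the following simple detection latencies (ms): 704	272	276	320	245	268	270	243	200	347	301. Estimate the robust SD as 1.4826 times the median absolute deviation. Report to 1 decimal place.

Sorted: 200, 243, 245, 268, 270, 272, 276, 301, 320, 347, 704 → median = 272
|x − 272| sorted: 0, 2, 4, 4, 27, 29, 29, 48, 72, 75, 432 → MAD = 29
Robust SD ≈ 1.4826 × 29 = 42.995

43.0 ms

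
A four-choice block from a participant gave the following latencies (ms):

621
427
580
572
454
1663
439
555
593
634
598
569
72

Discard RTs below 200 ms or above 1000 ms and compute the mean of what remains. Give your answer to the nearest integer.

549 ms

Excluded: 72, 1663
Retained (n=11): Σ = 6042
Mean = 6042/11 = 549.2727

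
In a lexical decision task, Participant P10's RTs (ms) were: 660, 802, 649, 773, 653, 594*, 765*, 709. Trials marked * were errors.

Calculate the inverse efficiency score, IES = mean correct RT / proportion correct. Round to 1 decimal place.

Correct trials (n=6): 660, 802, 649, 773, 653, 709
Mean correct RT = 4246/6 = 707.6667 ms
Proportion correct = 6/8
IES = 707.6667 / (6/8) = 943.556 ms

943.6 ms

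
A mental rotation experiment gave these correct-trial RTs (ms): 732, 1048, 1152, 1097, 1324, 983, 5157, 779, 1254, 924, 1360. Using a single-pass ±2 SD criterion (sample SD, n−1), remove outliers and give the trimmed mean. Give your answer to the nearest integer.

1065 ms

n = 11, ΣRT = 15810, M = 1437.273
Σ(x−M)² = 15638006.18; s = √(15638006.18/10) = 1250.520
Cutoffs: 1437.273 ± 2·1250.520 → [-1063.8, 3938.3]
Outside: 5157 → excluded.
Retained (n=10): Σ = 10653, mean = 10653/10 = 1065.300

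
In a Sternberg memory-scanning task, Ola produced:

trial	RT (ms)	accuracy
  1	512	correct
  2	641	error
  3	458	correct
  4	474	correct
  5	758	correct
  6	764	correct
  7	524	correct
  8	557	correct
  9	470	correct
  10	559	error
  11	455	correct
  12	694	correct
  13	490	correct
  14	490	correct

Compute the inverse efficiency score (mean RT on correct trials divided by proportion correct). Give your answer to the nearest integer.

Correct trials (n=12): 512, 458, 474, 758, 764, 524, 557, 470, 455, 694, 490, 490
Mean correct RT = 6646/12 = 553.8333 ms
Proportion correct = 12/14
IES = 553.8333 / (12/14) = 646.139 ms

646 ms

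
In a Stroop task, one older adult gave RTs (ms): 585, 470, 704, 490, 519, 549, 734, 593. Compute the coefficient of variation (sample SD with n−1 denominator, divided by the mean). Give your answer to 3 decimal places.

n = 8, Σ = 4644, M = 580.5000
Σ(x−M)² = 64166.000; s = √(64166.000/7) = 95.7422
CV = 95.7422 / 580.5000 = 0.16493

0.165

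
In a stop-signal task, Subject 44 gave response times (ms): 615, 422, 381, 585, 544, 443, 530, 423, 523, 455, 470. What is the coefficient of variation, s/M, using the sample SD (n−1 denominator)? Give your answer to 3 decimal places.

n = 11, Σ = 5391, M = 490.0909
Σ(x−M)² = 55082.909; s = √(55082.909/10) = 74.2179
CV = 74.2179 / 490.0909 = 0.15144

0.151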